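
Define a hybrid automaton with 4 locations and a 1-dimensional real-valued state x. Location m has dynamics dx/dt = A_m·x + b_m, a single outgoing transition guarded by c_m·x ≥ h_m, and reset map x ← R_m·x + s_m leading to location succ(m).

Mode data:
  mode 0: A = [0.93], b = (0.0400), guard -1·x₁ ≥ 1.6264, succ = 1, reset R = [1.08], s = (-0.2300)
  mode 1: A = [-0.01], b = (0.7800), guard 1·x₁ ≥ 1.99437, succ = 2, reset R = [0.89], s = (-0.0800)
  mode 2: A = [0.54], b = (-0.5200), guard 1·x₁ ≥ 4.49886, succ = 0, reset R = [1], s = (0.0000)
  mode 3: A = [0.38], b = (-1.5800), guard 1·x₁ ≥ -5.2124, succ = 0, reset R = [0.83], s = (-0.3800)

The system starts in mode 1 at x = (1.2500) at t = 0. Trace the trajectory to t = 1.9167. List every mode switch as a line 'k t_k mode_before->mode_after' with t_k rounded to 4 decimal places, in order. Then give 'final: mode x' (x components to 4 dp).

1 0.9746 1->2
final: 2 2.1805

Mode 1: guard c·x = 1.9944 hit at Δt = 0.9746 (t = 0.9746), x⁻ = (1.9944) → reset → x⁺ = (1.6950), jump to mode 2
Mode 2: flow for 0.9421 to horizon, guard not reached → x = (2.1805)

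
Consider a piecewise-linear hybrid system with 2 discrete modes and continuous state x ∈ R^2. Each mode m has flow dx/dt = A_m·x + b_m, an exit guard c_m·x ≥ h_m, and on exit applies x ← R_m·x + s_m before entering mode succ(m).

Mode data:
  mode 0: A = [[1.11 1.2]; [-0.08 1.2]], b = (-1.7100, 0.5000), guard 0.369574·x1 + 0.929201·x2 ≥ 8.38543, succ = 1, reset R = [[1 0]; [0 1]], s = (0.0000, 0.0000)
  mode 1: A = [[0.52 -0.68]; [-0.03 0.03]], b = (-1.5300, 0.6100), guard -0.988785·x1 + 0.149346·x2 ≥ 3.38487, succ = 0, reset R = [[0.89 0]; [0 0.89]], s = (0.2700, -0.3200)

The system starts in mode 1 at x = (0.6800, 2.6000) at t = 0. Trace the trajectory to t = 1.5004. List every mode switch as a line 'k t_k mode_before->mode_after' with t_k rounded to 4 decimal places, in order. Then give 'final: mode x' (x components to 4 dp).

1 0.9009 1->0
final: 0 -2.0616 5.8983

Mode 1: guard c·x = 3.3849 hit at Δt = 0.9009 (t = 0.9009), x⁻ = (-2.9318, 3.2541) → reset → x⁺ = (-2.3393, 2.5762), jump to mode 0
Mode 0: flow for 0.5995 to horizon, guard not reached → x = (-2.0616, 5.8983)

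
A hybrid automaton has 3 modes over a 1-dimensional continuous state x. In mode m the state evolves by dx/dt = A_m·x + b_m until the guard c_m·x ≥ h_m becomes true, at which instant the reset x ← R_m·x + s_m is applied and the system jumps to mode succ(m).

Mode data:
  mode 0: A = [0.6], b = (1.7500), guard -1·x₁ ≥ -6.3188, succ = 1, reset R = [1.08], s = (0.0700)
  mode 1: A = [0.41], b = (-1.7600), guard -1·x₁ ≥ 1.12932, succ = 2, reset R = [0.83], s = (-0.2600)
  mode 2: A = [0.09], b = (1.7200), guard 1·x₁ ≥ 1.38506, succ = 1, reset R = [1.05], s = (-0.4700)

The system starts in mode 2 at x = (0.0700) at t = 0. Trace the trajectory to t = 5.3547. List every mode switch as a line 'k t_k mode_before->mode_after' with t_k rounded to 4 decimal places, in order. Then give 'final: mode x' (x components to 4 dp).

Mode 2: guard c·x = 1.3851 hit at Δt = 0.7368 (t = 0.7368), x⁻ = (1.3851) → reset → x⁺ = (0.9843), jump to mode 1
Mode 1: guard c·x = 1.1293 hit at Δt = 1.2049 (t = 1.9417), x⁻ = (-1.1293) → reset → x⁺ = (-1.1973), jump to mode 2
Mode 2: guard c·x = 1.3851 hit at Δt = 1.4963 (t = 3.4380), x⁻ = (1.3851) → reset → x⁺ = (0.9843), jump to mode 1
Mode 1: guard c·x = 1.1293 hit at Δt = 1.2049 (t = 4.6429), x⁻ = (-1.1293) → reset → x⁺ = (-1.1973), jump to mode 2
Mode 2: flow for 0.7118 to horizon, guard not reached → x = (-0.0122)

1 0.7368 2->1
2 1.9417 1->2
3 3.4380 2->1
4 4.6429 1->2
final: 2 -0.0122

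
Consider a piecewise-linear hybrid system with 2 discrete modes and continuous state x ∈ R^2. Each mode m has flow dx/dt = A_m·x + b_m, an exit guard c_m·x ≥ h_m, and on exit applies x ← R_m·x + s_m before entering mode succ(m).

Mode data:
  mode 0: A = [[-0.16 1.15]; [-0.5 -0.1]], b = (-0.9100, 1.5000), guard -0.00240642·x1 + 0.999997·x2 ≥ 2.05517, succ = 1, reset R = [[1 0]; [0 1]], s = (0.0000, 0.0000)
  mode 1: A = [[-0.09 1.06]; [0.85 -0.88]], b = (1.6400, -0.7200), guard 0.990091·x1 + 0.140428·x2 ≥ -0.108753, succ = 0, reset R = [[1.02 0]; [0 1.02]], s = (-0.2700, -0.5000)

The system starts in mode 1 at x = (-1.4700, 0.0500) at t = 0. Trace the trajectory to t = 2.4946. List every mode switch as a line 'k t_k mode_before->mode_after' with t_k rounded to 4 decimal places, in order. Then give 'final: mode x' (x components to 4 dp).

1 1.5279 1->0
final: 0 -1.4717 0.5820

Mode 1: guard c·x = -0.1088 hit at Δt = 1.5279 (t = 1.5279), x⁻ = (0.0190, -0.9086) → reset → x⁺ = (-0.2506, -1.4268), jump to mode 0
Mode 0: flow for 0.9667 to horizon, guard not reached → x = (-1.4717, 0.5820)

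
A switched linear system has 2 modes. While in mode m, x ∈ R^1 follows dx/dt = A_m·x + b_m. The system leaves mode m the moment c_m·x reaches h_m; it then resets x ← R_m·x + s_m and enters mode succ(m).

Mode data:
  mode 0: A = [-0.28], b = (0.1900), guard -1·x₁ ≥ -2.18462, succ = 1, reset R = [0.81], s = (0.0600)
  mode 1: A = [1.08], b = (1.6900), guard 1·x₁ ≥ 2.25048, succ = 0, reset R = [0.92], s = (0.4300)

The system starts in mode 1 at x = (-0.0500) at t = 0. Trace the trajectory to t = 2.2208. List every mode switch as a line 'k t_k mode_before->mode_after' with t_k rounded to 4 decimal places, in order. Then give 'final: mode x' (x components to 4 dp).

Mode 1: guard c·x = 2.2505 hit at Δt = 0.8553 (t = 0.8553), x⁻ = (2.2505) → reset → x⁺ = (2.5004), jump to mode 0
Mode 0: guard c·x = -2.1846 hit at Δt = 0.6799 (t = 1.5352), x⁻ = (2.1846) → reset → x⁺ = (1.8295), jump to mode 1
Mode 1: guard c·x = 2.2505 hit at Δt = 0.1082 (t = 1.6435), x⁻ = (2.2505) → reset → x⁺ = (2.5004), jump to mode 0
Mode 0: flow for 0.5773 to horizon, guard not reached → x = (2.2285)

1 0.8553 1->0
2 1.5352 0->1
3 1.6435 1->0
final: 0 2.2285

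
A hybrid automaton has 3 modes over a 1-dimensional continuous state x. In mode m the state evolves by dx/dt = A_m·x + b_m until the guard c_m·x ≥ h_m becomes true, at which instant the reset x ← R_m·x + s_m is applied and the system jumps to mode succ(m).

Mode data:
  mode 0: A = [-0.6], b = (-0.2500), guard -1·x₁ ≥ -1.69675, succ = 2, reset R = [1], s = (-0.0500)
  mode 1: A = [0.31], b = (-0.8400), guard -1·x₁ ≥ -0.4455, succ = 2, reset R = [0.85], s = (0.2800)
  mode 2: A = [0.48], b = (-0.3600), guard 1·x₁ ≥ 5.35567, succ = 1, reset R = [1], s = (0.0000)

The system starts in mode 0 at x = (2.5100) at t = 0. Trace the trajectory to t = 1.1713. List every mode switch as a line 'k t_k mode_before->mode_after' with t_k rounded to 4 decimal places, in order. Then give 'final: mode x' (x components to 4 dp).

1 0.5426 0->2
final: 2 1.9626

Mode 0: guard c·x = -1.6967 hit at Δt = 0.5426 (t = 0.5426), x⁻ = (1.6968) → reset → x⁺ = (1.6468), jump to mode 2
Mode 2: flow for 0.6287 to horizon, guard not reached → x = (1.9626)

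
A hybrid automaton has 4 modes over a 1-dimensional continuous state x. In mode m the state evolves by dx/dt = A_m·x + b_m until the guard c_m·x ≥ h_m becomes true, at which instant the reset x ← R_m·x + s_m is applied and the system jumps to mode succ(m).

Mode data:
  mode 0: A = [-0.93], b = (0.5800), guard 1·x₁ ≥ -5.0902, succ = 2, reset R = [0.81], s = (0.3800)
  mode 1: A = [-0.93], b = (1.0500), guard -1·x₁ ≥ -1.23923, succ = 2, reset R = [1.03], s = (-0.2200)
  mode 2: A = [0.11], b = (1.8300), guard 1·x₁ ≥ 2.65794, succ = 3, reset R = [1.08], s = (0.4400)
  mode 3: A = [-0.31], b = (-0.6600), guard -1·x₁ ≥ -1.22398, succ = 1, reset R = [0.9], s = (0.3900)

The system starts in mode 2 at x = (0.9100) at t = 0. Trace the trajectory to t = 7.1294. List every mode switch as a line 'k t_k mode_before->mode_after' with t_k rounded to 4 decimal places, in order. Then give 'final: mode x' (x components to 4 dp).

Mode 2: guard c·x = 2.6579 hit at Δt = 0.8633 (t = 0.8633), x⁻ = (2.6579) → reset → x⁺ = (3.3106), jump to mode 3
Mode 3: guard c·x = -1.2240 hit at Δt = 1.5608 (t = 2.4241), x⁻ = (1.2240) → reset → x⁺ = (1.4916), jump to mode 1
Mode 1: guard c·x = -1.2392 hit at Δt = 1.2805 (t = 3.7046), x⁻ = (1.2392) → reset → x⁺ = (1.0564), jump to mode 2
Mode 2: guard c·x = 2.6579 hit at Δt = 0.7878 (t = 4.4924), x⁻ = (2.6579) → reset → x⁺ = (3.3106), jump to mode 3
Mode 3: guard c·x = -1.2240 hit at Δt = 1.5608 (t = 6.0532), x⁻ = (1.2240) → reset → x⁺ = (1.4916), jump to mode 1
Mode 1: flow for 1.0762 to horizon, guard not reached → x = (1.2623)

1 0.8633 2->3
2 2.4241 3->1
3 3.7046 1->2
4 4.4924 2->3
5 6.0532 3->1
final: 1 1.2623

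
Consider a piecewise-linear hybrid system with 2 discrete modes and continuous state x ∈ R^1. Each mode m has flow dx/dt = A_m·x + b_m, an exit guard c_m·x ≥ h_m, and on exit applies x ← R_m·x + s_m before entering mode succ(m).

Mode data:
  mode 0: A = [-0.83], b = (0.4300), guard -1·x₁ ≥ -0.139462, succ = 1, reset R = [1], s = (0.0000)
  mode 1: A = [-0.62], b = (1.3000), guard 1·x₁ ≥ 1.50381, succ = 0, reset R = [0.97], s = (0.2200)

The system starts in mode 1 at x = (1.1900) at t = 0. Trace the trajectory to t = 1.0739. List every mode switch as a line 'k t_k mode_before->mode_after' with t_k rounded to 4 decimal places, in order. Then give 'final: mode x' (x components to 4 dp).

Mode 1: guard c·x = 1.5038 hit at Δt = 0.6851 (t = 0.6851), x⁻ = (1.5038) → reset → x⁺ = (1.6787), jump to mode 0
Mode 0: flow for 0.3888 to horizon, guard not reached → x = (1.3586)

1 0.6851 1->0
final: 0 1.3586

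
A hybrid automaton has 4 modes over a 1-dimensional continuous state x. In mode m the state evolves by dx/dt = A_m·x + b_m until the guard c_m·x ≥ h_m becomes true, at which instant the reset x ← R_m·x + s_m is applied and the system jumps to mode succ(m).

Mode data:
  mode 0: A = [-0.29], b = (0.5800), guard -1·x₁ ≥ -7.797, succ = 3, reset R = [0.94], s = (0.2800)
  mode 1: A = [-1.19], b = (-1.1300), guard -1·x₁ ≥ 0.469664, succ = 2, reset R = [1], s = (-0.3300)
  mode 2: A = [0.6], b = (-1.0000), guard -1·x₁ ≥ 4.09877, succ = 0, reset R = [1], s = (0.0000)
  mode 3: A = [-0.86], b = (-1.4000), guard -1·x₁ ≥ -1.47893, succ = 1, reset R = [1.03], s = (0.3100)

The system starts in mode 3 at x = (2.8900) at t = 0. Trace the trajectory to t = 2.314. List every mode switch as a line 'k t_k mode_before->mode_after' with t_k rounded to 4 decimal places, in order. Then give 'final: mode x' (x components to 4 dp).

Mode 3: guard c·x = -1.4789 hit at Δt = 0.4354 (t = 0.4354), x⁻ = (1.4789) → reset → x⁺ = (1.8333), jump to mode 1
Mode 1: guard c·x = 0.4697 hit at Δt = 1.4770 (t = 1.9124), x⁻ = (-0.4697) → reset → x⁺ = (-0.7997), jump to mode 2
Mode 2: flow for 0.4016 to horizon, guard not reached → x = (-1.4717)

1 0.4354 3->1
2 1.9124 1->2
final: 2 -1.4717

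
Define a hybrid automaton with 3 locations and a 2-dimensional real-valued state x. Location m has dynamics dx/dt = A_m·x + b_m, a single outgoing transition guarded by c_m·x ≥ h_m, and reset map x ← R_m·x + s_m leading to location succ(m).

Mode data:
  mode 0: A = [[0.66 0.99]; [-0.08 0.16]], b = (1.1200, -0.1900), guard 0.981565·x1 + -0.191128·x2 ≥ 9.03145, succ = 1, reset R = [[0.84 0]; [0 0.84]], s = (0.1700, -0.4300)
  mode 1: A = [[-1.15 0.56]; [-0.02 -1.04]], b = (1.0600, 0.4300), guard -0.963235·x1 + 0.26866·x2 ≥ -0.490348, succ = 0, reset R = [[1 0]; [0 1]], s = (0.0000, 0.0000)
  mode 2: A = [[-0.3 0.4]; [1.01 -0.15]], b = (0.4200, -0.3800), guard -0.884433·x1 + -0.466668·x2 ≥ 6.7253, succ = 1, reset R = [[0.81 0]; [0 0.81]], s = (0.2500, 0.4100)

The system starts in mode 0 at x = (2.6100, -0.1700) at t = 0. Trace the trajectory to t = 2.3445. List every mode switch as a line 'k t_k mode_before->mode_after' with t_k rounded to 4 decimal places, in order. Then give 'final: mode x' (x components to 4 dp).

1 1.5733 0->1
final: 1 3.4541 -0.5107

Mode 0: guard c·x = 9.0314 hit at Δt = 1.5733 (t = 1.5733), x⁻ = (8.9460, -1.3099) → reset → x⁺ = (7.6847, -1.5303), jump to mode 1
Mode 1: flow for 0.7712 to horizon, guard not reached → x = (3.4541, -0.5107)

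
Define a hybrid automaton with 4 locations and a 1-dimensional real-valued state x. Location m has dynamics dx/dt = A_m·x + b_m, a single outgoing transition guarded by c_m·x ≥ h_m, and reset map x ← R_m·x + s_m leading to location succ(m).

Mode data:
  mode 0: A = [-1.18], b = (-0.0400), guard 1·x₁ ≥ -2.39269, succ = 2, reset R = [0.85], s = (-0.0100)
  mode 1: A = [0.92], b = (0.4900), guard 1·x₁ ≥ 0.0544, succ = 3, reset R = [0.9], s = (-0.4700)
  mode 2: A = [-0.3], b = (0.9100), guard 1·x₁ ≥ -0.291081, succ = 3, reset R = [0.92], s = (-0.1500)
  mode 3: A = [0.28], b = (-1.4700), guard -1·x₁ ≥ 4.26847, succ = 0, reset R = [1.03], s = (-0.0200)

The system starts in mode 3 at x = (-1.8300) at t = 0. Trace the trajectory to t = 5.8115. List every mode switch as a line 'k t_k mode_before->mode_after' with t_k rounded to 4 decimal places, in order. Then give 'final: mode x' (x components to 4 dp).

Mode 3: guard c·x = 4.2685 hit at Δt = 1.0570 (t = 1.0570), x⁻ = (-4.2685) → reset → x⁺ = (-4.4165), jump to mode 0
Mode 0: guard c·x = -2.3927 hit at Δt = 0.5250 (t = 1.5820), x⁻ = (-2.3927) → reset → x⁺ = (-2.0438), jump to mode 2
Mode 2: guard c·x = -0.2911 hit at Δt = 1.4115 (t = 2.9935), x⁻ = (-0.2911) → reset → x⁺ = (-0.4178), jump to mode 3
Mode 3: guard c·x = 4.2685 hit at Δt = 1.8516 (t = 4.8451), x⁻ = (-4.2685) → reset → x⁺ = (-4.4165), jump to mode 0
Mode 0: guard c·x = -2.3927 hit at Δt = 0.5250 (t = 5.3701), x⁻ = (-2.3927) → reset → x⁺ = (-2.0438), jump to mode 2
Mode 2: flow for 0.4414 to horizon, guard not reached → x = (-1.4140)

1 1.0570 3->0
2 1.5820 0->2
3 2.9935 2->3
4 4.8451 3->0
5 5.3701 0->2
final: 2 -1.4140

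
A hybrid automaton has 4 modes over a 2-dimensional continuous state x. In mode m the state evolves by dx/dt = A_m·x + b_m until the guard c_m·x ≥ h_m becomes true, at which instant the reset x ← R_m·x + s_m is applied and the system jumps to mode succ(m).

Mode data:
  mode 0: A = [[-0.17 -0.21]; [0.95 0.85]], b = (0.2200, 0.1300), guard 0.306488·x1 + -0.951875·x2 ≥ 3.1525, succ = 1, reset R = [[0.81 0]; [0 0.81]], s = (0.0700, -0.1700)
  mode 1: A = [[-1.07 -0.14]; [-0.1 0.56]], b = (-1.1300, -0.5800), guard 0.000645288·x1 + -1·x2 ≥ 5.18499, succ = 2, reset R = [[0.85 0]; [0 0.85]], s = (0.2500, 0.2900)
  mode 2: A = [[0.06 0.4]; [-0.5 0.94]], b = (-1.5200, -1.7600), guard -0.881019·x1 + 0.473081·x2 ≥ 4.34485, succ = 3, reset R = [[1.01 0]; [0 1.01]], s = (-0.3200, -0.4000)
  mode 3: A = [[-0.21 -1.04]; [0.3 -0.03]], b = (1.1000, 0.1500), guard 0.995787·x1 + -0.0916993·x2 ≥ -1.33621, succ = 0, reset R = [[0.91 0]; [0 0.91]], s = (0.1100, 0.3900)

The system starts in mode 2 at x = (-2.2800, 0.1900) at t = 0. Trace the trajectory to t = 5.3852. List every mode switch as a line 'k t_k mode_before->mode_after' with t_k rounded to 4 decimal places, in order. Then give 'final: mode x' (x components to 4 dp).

1 1.4680 2->3
2 2.8598 3->0
3 4.0212 0->1
4 4.8310 1->2
final: 2 -2.2531 -7.8506

Mode 2: guard c·x = 4.3449 hit at Δt = 1.4680 (t = 1.4680), x⁻ = (-4.7716, 0.2980) → reset → x⁺ = (-5.1393, -0.0990), jump to mode 3
Mode 3: guard c·x = -1.3362 hit at Δt = 1.3918 (t = 2.8598), x⁻ = (-1.4573, -1.2541) → reset → x⁺ = (-1.2162, -0.7512), jump to mode 0
Mode 0: guard c·x = 3.1525 hit at Δt = 1.1614 (t = 4.0212), x⁻ = (-0.3257, -3.4168) → reset → x⁺ = (-0.1938, -2.9376), jump to mode 1
Mode 1: guard c·x = 5.1850 hit at Δt = 0.8098 (t = 4.8310), x⁻ = (-0.3797, -5.1852) → reset → x⁺ = (-0.0728, -4.1174), jump to mode 2
Mode 2: flow for 0.5542 to horizon, guard not reached → x = (-2.2531, -7.8506)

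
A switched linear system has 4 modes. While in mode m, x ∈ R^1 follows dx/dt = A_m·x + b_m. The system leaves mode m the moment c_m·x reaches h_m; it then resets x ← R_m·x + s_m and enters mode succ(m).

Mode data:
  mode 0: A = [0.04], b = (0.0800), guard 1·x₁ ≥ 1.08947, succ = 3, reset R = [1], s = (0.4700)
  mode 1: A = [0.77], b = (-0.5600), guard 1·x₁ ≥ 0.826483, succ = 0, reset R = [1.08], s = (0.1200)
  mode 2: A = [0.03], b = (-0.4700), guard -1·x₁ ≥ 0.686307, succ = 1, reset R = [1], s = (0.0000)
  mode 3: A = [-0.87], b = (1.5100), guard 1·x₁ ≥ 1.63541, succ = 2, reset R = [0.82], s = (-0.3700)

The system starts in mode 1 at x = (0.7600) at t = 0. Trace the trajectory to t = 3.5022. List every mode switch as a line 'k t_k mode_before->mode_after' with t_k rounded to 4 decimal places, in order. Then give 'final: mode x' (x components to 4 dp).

1 1.4403 1->0
2 2.0702 0->3
3 2.7185 3->2
final: 2 0.6214

Mode 1: guard c·x = 0.8265 hit at Δt = 1.4403 (t = 1.4403), x⁻ = (0.8265) → reset → x⁺ = (1.0126), jump to mode 0
Mode 0: guard c·x = 1.0895 hit at Δt = 0.6299 (t = 2.0702), x⁻ = (1.0895) → reset → x⁺ = (1.5595), jump to mode 3
Mode 3: guard c·x = 1.6354 hit at Δt = 0.6483 (t = 2.7185), x⁻ = (1.6354) → reset → x⁺ = (0.9710), jump to mode 2
Mode 2: flow for 0.7837 to horizon, guard not reached → x = (0.6214)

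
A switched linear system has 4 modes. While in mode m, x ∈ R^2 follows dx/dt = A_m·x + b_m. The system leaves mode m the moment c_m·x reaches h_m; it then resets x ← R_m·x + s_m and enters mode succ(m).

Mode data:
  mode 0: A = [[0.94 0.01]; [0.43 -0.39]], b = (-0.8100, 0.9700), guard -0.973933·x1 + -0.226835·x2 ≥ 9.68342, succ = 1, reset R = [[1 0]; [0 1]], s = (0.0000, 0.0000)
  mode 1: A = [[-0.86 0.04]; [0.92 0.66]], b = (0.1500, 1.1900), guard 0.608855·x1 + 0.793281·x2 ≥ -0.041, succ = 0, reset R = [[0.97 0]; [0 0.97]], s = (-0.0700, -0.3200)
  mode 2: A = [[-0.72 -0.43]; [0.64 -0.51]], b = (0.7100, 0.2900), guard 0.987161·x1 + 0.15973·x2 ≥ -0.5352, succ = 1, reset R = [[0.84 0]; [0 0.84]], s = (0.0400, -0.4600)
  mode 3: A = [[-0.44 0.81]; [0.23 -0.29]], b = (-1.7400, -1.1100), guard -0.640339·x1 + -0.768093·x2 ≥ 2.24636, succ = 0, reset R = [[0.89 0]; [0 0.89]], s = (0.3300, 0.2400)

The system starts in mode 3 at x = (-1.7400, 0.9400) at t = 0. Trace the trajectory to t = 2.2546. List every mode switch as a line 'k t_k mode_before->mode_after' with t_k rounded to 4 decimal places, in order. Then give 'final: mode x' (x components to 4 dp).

1 1.0701 3->0
final: 0 -7.7581 -1.2205

Mode 3: guard c·x = 2.2464 hit at Δt = 1.0701 (t = 1.0701), x⁻ = (-2.5790, -0.7746) → reset → x⁺ = (-1.9653, -0.4494), jump to mode 0
Mode 0: flow for 1.1845 to horizon, guard not reached → x = (-7.7581, -1.2205)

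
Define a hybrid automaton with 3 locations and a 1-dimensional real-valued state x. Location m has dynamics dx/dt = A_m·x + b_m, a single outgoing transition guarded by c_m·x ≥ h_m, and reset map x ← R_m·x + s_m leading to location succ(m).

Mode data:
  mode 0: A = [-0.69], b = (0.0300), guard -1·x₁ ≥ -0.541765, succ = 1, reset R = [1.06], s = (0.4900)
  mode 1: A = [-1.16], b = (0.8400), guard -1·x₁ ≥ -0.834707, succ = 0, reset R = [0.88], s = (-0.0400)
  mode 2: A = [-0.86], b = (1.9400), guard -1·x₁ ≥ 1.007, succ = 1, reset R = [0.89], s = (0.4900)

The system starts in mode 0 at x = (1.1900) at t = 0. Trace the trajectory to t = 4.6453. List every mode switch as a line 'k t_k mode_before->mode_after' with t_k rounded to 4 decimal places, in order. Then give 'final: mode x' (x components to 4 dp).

Mode 0: guard c·x = -0.5418 hit at Δt = 1.2077 (t = 1.2077), x⁻ = (0.5418) → reset → x⁺ = (1.0643), jump to mode 1
Mode 1: guard c·x = -0.8347 hit at Δt = 0.9687 (t = 2.1764), x⁻ = (0.8347) → reset → x⁺ = (0.6945), jump to mode 0
Mode 0: guard c·x = -0.5418 hit at Δt = 0.3876 (t = 2.5640), x⁻ = (0.5418) → reset → x⁺ = (1.0643), jump to mode 1
Mode 1: guard c·x = -0.8347 hit at Δt = 0.9687 (t = 3.5327), x⁻ = (0.8347) → reset → x⁺ = (0.6945), jump to mode 0
Mode 0: guard c·x = -0.5418 hit at Δt = 0.3876 (t = 3.9203), x⁻ = (0.5418) → reset → x⁺ = (1.0643), jump to mode 1
Mode 1: flow for 0.7250 to horizon, guard not reached → x = (0.8708)

1 1.2077 0->1
2 2.1764 1->0
3 2.5640 0->1
4 3.5327 1->0
5 3.9203 0->1
final: 1 0.8708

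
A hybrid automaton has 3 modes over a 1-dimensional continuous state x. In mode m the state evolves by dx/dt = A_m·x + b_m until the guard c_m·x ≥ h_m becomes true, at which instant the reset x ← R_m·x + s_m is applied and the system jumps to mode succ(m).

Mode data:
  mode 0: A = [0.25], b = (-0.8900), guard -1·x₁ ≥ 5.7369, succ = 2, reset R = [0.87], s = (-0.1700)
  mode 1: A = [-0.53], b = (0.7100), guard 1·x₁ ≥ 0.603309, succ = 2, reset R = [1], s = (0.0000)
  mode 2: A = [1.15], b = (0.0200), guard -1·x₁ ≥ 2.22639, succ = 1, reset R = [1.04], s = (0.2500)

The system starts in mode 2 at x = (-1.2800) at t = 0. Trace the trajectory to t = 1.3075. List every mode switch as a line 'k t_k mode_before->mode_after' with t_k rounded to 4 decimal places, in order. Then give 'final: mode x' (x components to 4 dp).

Mode 2: guard c·x = 2.2264 hit at Δt = 0.4864 (t = 0.4864), x⁻ = (-2.2264) → reset → x⁺ = (-2.0654), jump to mode 1
Mode 1: flow for 0.8211 to horizon, guard not reached → x = (-0.8640)

1 0.4864 2->1
final: 1 -0.8640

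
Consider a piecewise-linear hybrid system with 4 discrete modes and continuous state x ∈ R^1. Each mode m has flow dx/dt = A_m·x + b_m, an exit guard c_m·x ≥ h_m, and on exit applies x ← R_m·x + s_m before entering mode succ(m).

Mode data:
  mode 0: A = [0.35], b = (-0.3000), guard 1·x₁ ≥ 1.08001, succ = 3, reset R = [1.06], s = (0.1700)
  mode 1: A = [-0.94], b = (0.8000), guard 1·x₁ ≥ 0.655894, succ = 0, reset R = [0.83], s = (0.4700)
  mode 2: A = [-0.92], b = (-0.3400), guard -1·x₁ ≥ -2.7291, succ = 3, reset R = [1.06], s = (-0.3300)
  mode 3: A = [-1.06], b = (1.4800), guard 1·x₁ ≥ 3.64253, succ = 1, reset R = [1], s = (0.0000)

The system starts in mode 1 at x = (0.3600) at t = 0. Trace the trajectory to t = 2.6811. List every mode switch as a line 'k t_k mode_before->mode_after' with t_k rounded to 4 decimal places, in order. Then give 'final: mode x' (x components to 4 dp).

Mode 1: guard c·x = 0.6559 hit at Δt = 0.9816 (t = 0.9816), x⁻ = (0.6559) → reset → x⁺ = (1.0144), jump to mode 0
Mode 0: guard c·x = 1.0800 hit at Δt = 0.9964 (t = 1.9780), x⁻ = (1.0800) → reset → x⁺ = (1.3148), jump to mode 3
Mode 3: flow for 0.7031 to horizon, guard not reached → x = (1.3576)

1 0.9816 1->0
2 1.9780 0->3
final: 3 1.3576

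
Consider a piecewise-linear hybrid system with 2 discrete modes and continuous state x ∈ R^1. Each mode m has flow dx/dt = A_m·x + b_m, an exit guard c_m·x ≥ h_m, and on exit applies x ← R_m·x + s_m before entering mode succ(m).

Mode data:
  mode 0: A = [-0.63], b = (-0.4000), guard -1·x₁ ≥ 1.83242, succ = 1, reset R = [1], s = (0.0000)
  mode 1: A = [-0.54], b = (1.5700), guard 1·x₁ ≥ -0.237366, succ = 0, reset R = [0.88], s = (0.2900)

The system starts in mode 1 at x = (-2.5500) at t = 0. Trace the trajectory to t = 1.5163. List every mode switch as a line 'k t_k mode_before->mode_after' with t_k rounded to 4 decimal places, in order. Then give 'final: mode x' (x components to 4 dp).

1 1.0208 1->0
final: 0 -0.1109

Mode 1: guard c·x = -0.2374 hit at Δt = 1.0208 (t = 1.0208), x⁻ = (-0.2374) → reset → x⁺ = (0.0811), jump to mode 0
Mode 0: flow for 0.4955 to horizon, guard not reached → x = (-0.1109)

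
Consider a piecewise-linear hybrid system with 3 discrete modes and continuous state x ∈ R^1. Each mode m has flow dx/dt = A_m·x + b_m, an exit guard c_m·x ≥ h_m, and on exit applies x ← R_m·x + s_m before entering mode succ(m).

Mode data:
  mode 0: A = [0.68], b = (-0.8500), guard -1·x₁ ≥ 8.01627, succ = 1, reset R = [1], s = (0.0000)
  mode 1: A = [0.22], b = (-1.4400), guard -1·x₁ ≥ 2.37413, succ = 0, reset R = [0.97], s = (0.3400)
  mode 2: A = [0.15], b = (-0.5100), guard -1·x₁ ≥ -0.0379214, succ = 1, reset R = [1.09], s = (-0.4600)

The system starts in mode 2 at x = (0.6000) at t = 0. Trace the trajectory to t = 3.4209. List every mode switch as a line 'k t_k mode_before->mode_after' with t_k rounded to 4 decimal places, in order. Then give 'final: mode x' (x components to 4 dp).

1 1.2196 2->1
2 2.3445 1->0
final: 0 -5.4301

Mode 2: guard c·x = -0.0379 hit at Δt = 1.2196 (t = 1.2196), x⁻ = (0.0379) → reset → x⁺ = (-0.4187), jump to mode 1
Mode 1: guard c·x = 2.3741 hit at Δt = 1.1249 (t = 2.3445), x⁻ = (-2.3741) → reset → x⁺ = (-1.9629), jump to mode 0
Mode 0: flow for 1.0764 to horizon, guard not reached → x = (-5.4301)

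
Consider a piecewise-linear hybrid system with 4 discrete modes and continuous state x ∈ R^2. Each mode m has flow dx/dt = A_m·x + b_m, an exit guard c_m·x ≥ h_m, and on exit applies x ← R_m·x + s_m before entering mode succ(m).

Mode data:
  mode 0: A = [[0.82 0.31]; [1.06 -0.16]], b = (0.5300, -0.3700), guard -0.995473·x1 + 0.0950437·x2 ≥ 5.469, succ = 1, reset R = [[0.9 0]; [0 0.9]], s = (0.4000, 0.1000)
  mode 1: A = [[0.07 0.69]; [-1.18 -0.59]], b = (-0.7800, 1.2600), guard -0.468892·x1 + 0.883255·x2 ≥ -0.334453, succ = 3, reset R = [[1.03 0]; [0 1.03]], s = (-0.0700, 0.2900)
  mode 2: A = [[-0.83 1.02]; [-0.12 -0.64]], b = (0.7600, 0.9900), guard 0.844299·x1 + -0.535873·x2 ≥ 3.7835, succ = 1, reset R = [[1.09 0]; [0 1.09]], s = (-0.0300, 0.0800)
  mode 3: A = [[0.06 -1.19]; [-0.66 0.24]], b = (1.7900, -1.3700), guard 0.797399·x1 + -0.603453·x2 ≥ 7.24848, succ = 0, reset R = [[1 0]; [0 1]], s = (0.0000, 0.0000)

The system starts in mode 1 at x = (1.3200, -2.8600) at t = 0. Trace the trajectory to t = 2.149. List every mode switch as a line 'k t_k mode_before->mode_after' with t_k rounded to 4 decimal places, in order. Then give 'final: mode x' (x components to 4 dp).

1 0.9775 1->3
final: 3 3.5565 -3.3322

Mode 1: guard c·x = -0.3345 hit at Δt = 0.9775 (t = 0.9775), x⁻ = (-0.7121, -0.7567) → reset → x⁺ = (-0.8034, -0.4894), jump to mode 3
Mode 3: flow for 1.1715 to horizon, guard not reached → x = (3.5565, -3.3322)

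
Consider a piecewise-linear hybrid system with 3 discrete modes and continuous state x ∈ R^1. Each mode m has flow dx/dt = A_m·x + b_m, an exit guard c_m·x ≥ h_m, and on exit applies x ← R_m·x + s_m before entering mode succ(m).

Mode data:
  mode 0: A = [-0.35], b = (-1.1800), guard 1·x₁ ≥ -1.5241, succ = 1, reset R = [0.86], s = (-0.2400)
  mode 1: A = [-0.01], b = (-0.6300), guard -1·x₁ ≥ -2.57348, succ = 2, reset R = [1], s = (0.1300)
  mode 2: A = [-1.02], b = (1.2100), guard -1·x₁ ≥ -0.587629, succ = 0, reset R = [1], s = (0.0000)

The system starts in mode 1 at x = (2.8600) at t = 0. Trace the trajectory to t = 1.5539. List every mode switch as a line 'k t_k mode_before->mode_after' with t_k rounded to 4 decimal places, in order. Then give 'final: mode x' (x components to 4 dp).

Mode 1: guard c·x = -2.5735 hit at Δt = 0.4360 (t = 0.4360), x⁻ = (2.5735) → reset → x⁺ = (2.7035), jump to mode 2
Mode 2: flow for 1.1179 to horizon, guard not reached → x = (1.6714)

1 0.4360 1->2
final: 2 1.6714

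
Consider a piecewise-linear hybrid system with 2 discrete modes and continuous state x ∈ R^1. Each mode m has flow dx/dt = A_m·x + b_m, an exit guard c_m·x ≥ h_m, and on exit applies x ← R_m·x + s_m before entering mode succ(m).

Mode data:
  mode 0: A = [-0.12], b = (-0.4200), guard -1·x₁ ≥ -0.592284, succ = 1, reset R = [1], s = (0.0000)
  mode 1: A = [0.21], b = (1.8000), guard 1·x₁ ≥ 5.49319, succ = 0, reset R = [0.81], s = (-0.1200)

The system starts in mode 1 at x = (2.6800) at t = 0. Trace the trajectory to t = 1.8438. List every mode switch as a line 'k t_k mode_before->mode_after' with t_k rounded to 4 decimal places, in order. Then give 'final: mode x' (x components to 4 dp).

1 1.0627 1->0
final: 0 3.6290

Mode 1: guard c·x = 5.4932 hit at Δt = 1.0627 (t = 1.0627), x⁻ = (5.4932) → reset → x⁺ = (4.3295), jump to mode 0
Mode 0: flow for 0.7811 to horizon, guard not reached → x = (3.6290)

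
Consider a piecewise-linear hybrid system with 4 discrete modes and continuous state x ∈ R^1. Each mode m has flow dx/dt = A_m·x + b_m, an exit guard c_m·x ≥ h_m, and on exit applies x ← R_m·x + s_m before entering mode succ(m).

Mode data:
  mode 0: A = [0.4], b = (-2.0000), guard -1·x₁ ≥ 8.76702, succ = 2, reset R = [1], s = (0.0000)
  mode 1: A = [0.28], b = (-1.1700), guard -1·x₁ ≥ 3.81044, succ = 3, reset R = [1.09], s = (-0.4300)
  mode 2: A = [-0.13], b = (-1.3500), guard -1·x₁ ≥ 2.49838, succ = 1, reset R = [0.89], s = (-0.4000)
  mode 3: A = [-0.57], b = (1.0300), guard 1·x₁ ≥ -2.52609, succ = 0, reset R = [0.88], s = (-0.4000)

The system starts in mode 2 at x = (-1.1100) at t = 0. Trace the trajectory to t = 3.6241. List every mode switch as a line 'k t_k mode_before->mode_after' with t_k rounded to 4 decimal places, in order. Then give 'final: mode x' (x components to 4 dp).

1 1.2474 2->1
2 1.8218 1->3
3 2.5034 3->0
final: 0 -6.9346

Mode 2: guard c·x = 2.4984 hit at Δt = 1.2474 (t = 1.2474), x⁻ = (-2.4984) → reset → x⁺ = (-2.6236), jump to mode 1
Mode 1: guard c·x = 3.8104 hit at Δt = 0.5744 (t = 1.8218), x⁻ = (-3.8104) → reset → x⁺ = (-4.5834), jump to mode 3
Mode 3: guard c·x = -2.5261 hit at Δt = 0.6816 (t = 2.5034), x⁻ = (-2.5261) → reset → x⁺ = (-2.6230), jump to mode 0
Mode 0: flow for 1.1207 to horizon, guard not reached → x = (-6.9346)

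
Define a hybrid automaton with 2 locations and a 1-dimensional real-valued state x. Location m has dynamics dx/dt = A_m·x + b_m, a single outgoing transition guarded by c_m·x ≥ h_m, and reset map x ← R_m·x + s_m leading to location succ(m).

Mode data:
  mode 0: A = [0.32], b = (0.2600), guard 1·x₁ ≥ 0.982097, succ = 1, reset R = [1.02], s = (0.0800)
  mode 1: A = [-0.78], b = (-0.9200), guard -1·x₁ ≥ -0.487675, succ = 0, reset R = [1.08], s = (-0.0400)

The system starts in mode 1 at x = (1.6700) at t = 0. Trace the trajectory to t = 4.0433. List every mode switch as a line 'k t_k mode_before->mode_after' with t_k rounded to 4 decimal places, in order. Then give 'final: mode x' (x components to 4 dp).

Mode 1: guard c·x = -0.4877 hit at Δt = 0.6872 (t = 0.6872), x⁻ = (0.4877) → reset → x⁺ = (0.4867), jump to mode 0
Mode 0: guard c·x = 0.9821 hit at Δt = 1.0095 (t = 1.6967), x⁻ = (0.9821) → reset → x⁺ = (1.0817), jump to mode 1
Mode 1: guard c·x = -0.4877 hit at Δt = 0.3907 (t = 2.0875), x⁻ = (0.4877) → reset → x⁺ = (0.4867), jump to mode 0
Mode 0: guard c·x = 0.9821 hit at Δt = 1.0095 (t = 3.0970), x⁻ = (0.9821) → reset → x⁺ = (1.0817), jump to mode 1
Mode 1: guard c·x = -0.4877 hit at Δt = 0.3907 (t = 3.4877), x⁻ = (0.4877) → reset → x⁺ = (0.4867), jump to mode 0
Mode 0: flow for 0.5556 to horizon, guard not reached → x = (0.7395)

1 0.6872 1->0
2 1.6967 0->1
3 2.0875 1->0
4 3.0970 0->1
5 3.4877 1->0
final: 0 0.7395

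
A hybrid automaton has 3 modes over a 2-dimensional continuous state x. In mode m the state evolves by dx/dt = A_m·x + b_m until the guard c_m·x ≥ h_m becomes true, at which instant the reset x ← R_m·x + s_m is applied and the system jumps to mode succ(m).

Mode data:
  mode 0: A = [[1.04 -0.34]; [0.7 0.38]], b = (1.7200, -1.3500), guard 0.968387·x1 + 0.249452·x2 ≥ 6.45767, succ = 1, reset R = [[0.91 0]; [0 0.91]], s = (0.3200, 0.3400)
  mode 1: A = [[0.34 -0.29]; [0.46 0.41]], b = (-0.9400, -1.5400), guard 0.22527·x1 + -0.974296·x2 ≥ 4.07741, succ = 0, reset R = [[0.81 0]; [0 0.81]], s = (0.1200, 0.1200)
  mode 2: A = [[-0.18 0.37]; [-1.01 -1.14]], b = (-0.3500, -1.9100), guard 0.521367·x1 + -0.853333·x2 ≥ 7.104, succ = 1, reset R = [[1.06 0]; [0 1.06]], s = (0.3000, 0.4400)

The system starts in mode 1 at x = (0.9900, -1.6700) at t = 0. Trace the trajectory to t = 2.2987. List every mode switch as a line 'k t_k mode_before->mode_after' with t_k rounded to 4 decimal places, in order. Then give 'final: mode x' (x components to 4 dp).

Mode 1: guard c·x = 4.0774 hit at Δt = 1.0268 (t = 1.0268), x⁻ = (1.1942, -3.9089) → reset → x⁺ = (1.0873, -3.0462), jump to mode 0
Mode 0: guard c·x = 6.4577 hit at Δt = 0.9392 (t = 1.9660), x⁻ = (7.4554, -3.0549) → reset → x⁺ = (7.1044, -2.4400), jump to mode 1
Mode 1: flow for 0.3327 to horizon, guard not reached → x = (7.8588, -2.1209)

1 1.0268 1->0
2 1.9660 0->1
final: 1 7.8588 -2.1209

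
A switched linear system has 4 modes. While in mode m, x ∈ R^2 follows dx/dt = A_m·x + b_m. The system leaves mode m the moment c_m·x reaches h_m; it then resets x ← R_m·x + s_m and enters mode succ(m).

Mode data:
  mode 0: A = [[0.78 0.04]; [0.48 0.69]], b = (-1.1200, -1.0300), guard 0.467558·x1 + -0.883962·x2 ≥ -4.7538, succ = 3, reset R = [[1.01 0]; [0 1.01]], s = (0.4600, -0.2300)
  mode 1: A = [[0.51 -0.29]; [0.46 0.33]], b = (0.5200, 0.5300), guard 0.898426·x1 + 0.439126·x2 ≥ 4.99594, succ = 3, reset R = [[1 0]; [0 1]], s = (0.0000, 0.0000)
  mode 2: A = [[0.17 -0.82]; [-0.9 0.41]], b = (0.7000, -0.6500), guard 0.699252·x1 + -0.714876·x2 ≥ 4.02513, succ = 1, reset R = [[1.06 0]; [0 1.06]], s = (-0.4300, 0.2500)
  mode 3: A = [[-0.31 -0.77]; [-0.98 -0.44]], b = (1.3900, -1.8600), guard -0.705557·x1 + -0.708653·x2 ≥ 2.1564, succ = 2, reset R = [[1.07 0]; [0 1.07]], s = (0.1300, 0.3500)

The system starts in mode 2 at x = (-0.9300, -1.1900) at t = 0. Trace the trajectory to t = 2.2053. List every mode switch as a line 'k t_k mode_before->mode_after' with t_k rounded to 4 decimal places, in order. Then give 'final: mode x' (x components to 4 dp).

Mode 2: guard c·x = 4.0251 hit at Δt = 1.3062 (t = 1.3062), x⁻ = (2.1633, -3.5145) → reset → x⁺ = (1.8631, -3.4754), jump to mode 1
Mode 1: flow for 0.8991 to horizon, guard not reached → x = (4.5997, -2.6394)

1 1.3062 2->1
final: 1 4.5997 -2.6394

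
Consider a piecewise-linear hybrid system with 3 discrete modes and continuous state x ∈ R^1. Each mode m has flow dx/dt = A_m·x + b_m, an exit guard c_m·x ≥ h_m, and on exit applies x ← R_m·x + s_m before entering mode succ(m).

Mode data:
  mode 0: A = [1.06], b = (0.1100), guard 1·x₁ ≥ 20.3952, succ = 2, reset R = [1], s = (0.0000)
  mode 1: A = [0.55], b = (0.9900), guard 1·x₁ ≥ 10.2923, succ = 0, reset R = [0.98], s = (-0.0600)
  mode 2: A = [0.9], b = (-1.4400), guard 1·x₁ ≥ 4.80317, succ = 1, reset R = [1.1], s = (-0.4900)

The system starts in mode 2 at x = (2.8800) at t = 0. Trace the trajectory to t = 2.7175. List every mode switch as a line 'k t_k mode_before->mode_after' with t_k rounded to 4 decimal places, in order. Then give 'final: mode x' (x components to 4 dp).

Mode 2: guard c·x = 4.8032 hit at Δt = 1.0192 (t = 1.0192), x⁻ = (4.8032) → reset → x⁺ = (4.7935), jump to mode 1
Mode 1: guard c·x = 10.2923 hit at Δt = 1.1027 (t = 2.1219), x⁻ = (10.2923) → reset → x⁺ = (10.0265), jump to mode 0
Mode 0: flow for 0.5956 to horizon, guard not reached → x = (18.9422)

1 1.0192 2->1
2 2.1219 1->0
final: 0 18.9422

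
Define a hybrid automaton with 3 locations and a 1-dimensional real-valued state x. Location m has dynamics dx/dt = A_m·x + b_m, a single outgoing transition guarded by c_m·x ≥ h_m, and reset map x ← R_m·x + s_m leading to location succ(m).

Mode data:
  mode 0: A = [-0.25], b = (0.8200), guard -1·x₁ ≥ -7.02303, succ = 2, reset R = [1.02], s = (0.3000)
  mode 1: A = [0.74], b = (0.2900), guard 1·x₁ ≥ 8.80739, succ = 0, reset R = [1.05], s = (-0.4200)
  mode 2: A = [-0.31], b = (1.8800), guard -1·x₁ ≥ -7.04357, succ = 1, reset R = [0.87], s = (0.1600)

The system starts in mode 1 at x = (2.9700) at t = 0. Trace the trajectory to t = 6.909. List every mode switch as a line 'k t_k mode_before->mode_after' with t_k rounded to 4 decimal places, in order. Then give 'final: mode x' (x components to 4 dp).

1 1.3603 1->0
2 2.9343 0->2
3 4.0856 2->1
4 4.5181 1->0
5 6.0921 0->2
final: 2 7.1505

Mode 1: guard c·x = 8.8074 hit at Δt = 1.3603 (t = 1.3603), x⁻ = (8.8074) → reset → x⁺ = (8.8278), jump to mode 0
Mode 0: guard c·x = -7.0230 hit at Δt = 1.5740 (t = 2.9343), x⁻ = (7.0230) → reset → x⁺ = (7.4635), jump to mode 2
Mode 2: guard c·x = -7.0436 hit at Δt = 1.1513 (t = 4.0856), x⁻ = (7.0436) → reset → x⁺ = (6.2879), jump to mode 1
Mode 1: guard c·x = 8.8074 hit at Δt = 0.4325 (t = 4.5181), x⁻ = (8.8074) → reset → x⁺ = (8.8278), jump to mode 0
Mode 0: guard c·x = -7.0230 hit at Δt = 1.5740 (t = 6.0921), x⁻ = (7.0230) → reset → x⁺ = (7.4635), jump to mode 2
Mode 2: flow for 0.8169 to horizon, guard not reached → x = (7.1505)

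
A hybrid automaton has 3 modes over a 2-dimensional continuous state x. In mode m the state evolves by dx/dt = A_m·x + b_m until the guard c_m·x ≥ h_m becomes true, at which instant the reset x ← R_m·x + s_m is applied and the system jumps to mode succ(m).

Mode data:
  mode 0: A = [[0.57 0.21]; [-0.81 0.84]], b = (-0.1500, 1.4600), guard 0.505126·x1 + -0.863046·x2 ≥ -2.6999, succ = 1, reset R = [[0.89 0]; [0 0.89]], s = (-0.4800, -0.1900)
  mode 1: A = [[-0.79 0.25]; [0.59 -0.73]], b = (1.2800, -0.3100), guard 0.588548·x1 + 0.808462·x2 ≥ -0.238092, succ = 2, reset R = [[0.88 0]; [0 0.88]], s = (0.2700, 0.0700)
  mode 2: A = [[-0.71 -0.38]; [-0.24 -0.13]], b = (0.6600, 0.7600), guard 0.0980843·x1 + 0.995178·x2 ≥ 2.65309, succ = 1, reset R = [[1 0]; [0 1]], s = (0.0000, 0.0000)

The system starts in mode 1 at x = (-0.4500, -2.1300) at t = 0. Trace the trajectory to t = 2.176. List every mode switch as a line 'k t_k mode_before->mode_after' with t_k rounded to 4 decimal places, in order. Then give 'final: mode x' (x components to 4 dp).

Mode 1: guard c·x = -0.2381 hit at Δt = 1.5326 (t = 1.5326), x⁻ = (0.7132, -0.8137) → reset → x⁺ = (0.8977, -0.6461), jump to mode 2
Mode 2: flow for 0.6434 to horizon, guard not reached → x = (0.9954, -0.2671)

1 1.5326 1->2
final: 2 0.9954 -0.2671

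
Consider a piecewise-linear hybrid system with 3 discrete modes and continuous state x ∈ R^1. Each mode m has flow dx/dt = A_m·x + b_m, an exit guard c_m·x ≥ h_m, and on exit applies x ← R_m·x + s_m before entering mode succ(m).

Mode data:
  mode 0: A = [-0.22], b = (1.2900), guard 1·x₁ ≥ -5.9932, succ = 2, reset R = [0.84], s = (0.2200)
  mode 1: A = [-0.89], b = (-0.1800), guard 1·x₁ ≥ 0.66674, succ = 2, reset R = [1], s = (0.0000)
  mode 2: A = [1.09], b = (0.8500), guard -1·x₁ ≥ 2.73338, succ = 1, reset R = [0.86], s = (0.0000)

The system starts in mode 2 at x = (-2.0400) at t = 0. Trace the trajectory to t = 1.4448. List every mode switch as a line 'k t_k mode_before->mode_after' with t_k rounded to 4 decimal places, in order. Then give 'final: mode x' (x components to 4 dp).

1 0.4022 2->1
final: 1 -1.0517

Mode 2: guard c·x = 2.7334 hit at Δt = 0.4022 (t = 0.4022), x⁻ = (-2.7334) → reset → x⁺ = (-2.3507), jump to mode 1
Mode 1: flow for 1.0426 to horizon, guard not reached → x = (-1.0517)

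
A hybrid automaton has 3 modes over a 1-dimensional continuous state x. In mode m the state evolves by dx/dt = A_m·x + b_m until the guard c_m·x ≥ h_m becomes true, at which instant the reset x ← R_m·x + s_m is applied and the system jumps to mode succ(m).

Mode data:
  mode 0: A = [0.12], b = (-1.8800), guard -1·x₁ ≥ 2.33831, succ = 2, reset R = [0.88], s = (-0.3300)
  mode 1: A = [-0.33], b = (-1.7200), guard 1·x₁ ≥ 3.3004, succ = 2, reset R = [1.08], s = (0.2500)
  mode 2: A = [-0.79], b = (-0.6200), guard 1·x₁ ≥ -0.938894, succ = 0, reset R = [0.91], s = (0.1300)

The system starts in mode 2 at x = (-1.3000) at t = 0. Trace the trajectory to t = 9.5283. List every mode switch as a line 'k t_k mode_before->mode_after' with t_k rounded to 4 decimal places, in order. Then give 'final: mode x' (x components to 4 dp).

Mode 2: guard c·x = -0.9389 hit at Δt = 1.5279 (t = 1.5279), x⁻ = (-0.9389) → reset → x⁺ = (-0.7244), jump to mode 0
Mode 0: guard c·x = 2.3383 hit at Δt = 0.7826 (t = 2.3105), x⁻ = (-2.3383) → reset → x⁺ = (-2.3877), jump to mode 2
Mode 2: guard c·x = -0.9389 hit at Δt = 2.9647 (t = 5.2751), x⁻ = (-0.9389) → reset → x⁺ = (-0.7244), jump to mode 0
Mode 0: guard c·x = 2.3383 hit at Δt = 0.7826 (t = 6.0577), x⁻ = (-2.3383) → reset → x⁺ = (-2.3877), jump to mode 2
Mode 2: guard c·x = -0.9389 hit at Δt = 2.9647 (t = 9.0224), x⁻ = (-0.9389) → reset → x⁺ = (-0.7244), jump to mode 0
Mode 0: flow for 0.5059 to horizon, guard not reached → x = (-1.7503)

1 1.5279 2->0
2 2.3105 0->2
3 5.2751 2->0
4 6.0577 0->2
5 9.0224 2->0
final: 0 -1.7503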